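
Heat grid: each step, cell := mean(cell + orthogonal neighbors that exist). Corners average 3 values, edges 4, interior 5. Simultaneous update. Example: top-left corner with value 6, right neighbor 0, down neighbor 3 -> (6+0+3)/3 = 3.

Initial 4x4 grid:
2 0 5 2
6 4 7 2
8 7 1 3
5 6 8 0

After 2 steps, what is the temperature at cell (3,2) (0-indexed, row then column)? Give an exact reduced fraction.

Answer: 1147/240

Derivation:
Step 1: cell (3,2) = 15/4
Step 2: cell (3,2) = 1147/240
Full grid after step 2:
  125/36 823/240 261/80 10/3
  569/120 431/100 104/25 59/20
  691/120 141/25 389/100 52/15
  58/9 1307/240 1147/240 107/36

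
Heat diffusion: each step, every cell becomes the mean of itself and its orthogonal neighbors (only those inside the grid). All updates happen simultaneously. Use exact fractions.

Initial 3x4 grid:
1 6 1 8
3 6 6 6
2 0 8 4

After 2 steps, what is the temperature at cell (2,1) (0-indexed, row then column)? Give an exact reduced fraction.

Step 1: cell (2,1) = 4
Step 2: cell (2,1) = 431/120
Full grid after step 2:
  59/18 977/240 383/80 65/12
  61/20 201/50 507/100 28/5
  26/9 431/120 199/40 11/2

Answer: 431/120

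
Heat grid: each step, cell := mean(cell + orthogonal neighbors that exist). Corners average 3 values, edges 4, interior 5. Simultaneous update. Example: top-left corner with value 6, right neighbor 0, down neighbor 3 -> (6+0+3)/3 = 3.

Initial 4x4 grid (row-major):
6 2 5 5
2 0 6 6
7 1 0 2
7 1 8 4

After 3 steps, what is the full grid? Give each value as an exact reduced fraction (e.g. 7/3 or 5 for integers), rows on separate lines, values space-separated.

After step 1:
  10/3 13/4 9/2 16/3
  15/4 11/5 17/5 19/4
  17/4 9/5 17/5 3
  5 17/4 13/4 14/3
After step 2:
  31/9 797/240 989/240 175/36
  203/60 72/25 73/20 989/240
  37/10 159/50 297/100 949/240
  9/2 143/40 467/120 131/36
After step 3:
  7307/2160 24779/7200 5743/1440 4717/1080
  12067/3600 19697/6000 2129/600 5971/1440
  4429/1200 3261/1000 847/240 26431/7200
  157/40 284/75 3167/900 8269/2160

Answer: 7307/2160 24779/7200 5743/1440 4717/1080
12067/3600 19697/6000 2129/600 5971/1440
4429/1200 3261/1000 847/240 26431/7200
157/40 284/75 3167/900 8269/2160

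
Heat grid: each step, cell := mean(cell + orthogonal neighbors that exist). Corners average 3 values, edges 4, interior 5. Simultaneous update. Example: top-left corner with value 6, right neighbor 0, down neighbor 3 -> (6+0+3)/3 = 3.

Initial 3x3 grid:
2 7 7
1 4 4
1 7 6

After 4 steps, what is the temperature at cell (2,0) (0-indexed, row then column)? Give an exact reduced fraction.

Step 1: cell (2,0) = 3
Step 2: cell (2,0) = 19/6
Step 3: cell (2,0) = 1301/360
Step 4: cell (2,0) = 82057/21600
Full grid after step 4:
  127423/32400 241079/54000 211589/43200
  207329/54000 521081/120000 4239139/864000
  82057/21600 1864757/432000 617417/129600

Answer: 82057/21600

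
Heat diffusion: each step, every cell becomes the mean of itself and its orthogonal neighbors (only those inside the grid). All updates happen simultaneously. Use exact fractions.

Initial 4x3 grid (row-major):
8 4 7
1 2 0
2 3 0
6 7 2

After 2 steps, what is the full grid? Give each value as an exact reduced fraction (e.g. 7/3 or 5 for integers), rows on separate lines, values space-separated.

After step 1:
  13/3 21/4 11/3
  13/4 2 9/4
  3 14/5 5/4
  5 9/2 3
After step 2:
  77/18 61/16 67/18
  151/48 311/100 55/24
  281/80 271/100 93/40
  25/6 153/40 35/12

Answer: 77/18 61/16 67/18
151/48 311/100 55/24
281/80 271/100 93/40
25/6 153/40 35/12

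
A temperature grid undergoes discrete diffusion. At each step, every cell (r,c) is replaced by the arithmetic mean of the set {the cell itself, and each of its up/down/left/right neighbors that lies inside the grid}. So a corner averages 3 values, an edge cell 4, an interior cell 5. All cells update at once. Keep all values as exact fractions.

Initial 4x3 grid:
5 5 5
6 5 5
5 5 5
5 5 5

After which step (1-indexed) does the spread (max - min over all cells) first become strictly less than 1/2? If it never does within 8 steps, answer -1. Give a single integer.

Answer: 1

Derivation:
Step 1: max=16/3, min=5, spread=1/3
  -> spread < 1/2 first at step 1
Step 2: max=631/120, min=5, spread=31/120
Step 3: max=5611/1080, min=5, spread=211/1080
Step 4: max=556897/108000, min=9047/1800, spread=14077/108000
Step 5: max=5000407/972000, min=543683/108000, spread=5363/48600
Step 6: max=149540809/29160000, min=302869/60000, spread=93859/1166400
Step 7: max=8958274481/1749600000, min=491336467/97200000, spread=4568723/69984000
Step 8: max=536660435629/104976000000, min=14761618889/2916000000, spread=8387449/167961600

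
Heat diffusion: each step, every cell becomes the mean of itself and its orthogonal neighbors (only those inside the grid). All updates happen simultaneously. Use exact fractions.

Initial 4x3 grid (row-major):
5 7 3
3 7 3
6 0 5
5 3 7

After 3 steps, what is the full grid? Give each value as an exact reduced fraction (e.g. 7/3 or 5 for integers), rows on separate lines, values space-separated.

After step 1:
  5 11/2 13/3
  21/4 4 9/2
  7/2 21/5 15/4
  14/3 15/4 5
After step 2:
  21/4 113/24 43/9
  71/16 469/100 199/48
  1057/240 96/25 349/80
  143/36 1057/240 25/6
After step 3:
  691/144 34967/7200 1963/432
  11269/2400 13093/3000 32357/7200
  29977/7200 26041/6000 3303/800
  4601/1080 58979/14400 194/45

Answer: 691/144 34967/7200 1963/432
11269/2400 13093/3000 32357/7200
29977/7200 26041/6000 3303/800
4601/1080 58979/14400 194/45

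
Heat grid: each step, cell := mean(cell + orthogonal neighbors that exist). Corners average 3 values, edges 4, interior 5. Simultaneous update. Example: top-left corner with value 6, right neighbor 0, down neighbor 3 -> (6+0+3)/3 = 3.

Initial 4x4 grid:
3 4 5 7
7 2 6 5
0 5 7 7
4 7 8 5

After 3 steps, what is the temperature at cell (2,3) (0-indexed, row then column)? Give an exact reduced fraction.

Answer: 43723/7200

Derivation:
Step 1: cell (2,3) = 6
Step 2: cell (2,3) = 1531/240
Step 3: cell (2,3) = 43723/7200
Full grid after step 3:
  1121/270 781/180 2359/450 2369/432
  1409/360 283/60 31303/6000 42379/7200
  7879/1800 28561/6000 8803/1500 43723/7200
  9667/2160 38401/7200 42913/7200 871/135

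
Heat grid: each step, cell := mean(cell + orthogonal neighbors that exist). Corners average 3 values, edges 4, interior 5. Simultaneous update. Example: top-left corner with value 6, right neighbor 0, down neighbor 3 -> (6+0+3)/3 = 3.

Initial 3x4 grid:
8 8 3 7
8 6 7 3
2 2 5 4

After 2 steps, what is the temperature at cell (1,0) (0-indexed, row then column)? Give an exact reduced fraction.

Answer: 121/20

Derivation:
Step 1: cell (1,0) = 6
Step 2: cell (1,0) = 121/20
Full grid after step 2:
  27/4 267/40 649/120 95/18
  121/20 27/5 27/5 1103/240
  55/12 369/80 341/80 55/12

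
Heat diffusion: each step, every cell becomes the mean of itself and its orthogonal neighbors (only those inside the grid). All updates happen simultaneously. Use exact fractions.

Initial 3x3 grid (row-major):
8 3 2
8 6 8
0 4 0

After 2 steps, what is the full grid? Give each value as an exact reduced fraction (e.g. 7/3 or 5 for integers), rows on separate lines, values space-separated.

Answer: 199/36 1273/240 157/36
649/120 451/100 68/15
4 163/40 7/2

Derivation:
After step 1:
  19/3 19/4 13/3
  11/2 29/5 4
  4 5/2 4
After step 2:
  199/36 1273/240 157/36
  649/120 451/100 68/15
  4 163/40 7/2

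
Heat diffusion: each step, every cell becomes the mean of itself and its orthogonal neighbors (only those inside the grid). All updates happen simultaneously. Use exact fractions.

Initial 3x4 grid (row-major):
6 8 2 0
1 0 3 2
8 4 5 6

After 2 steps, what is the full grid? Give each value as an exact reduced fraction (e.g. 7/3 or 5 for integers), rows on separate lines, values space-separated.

After step 1:
  5 4 13/4 4/3
  15/4 16/5 12/5 11/4
  13/3 17/4 9/2 13/3
After step 2:
  17/4 309/80 659/240 22/9
  977/240 88/25 161/50 649/240
  37/9 977/240 929/240 139/36

Answer: 17/4 309/80 659/240 22/9
977/240 88/25 161/50 649/240
37/9 977/240 929/240 139/36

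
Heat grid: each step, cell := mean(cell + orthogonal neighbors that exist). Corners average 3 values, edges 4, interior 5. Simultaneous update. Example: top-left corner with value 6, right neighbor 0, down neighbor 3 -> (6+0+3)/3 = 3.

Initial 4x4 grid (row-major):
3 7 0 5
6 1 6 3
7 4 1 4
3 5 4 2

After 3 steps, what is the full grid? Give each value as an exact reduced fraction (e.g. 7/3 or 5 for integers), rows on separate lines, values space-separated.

After step 1:
  16/3 11/4 9/2 8/3
  17/4 24/5 11/5 9/2
  5 18/5 19/5 5/2
  5 4 3 10/3
After step 2:
  37/9 1043/240 727/240 35/9
  1163/240 88/25 99/25 89/30
  357/80 106/25 151/50 53/15
  14/3 39/10 53/15 53/18
After step 3:
  4789/1080 27011/7200 27403/7200 7117/2160
  30491/7200 12547/3000 3959/1200 6457/1800
  3643/800 7657/2000 2743/750 5609/1800
  3127/720 817/200 6029/1800 901/270

Answer: 4789/1080 27011/7200 27403/7200 7117/2160
30491/7200 12547/3000 3959/1200 6457/1800
3643/800 7657/2000 2743/750 5609/1800
3127/720 817/200 6029/1800 901/270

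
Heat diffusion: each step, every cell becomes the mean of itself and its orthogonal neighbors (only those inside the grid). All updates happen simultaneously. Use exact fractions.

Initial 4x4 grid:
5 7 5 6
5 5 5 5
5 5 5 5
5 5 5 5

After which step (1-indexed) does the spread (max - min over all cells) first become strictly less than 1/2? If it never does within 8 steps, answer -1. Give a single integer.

Step 1: max=23/4, min=5, spread=3/4
Step 2: max=1339/240, min=5, spread=139/240
Step 3: max=39059/7200, min=5, spread=3059/7200
  -> spread < 1/2 first at step 3
Step 4: max=1160977/216000, min=2509/500, spread=77089/216000
Step 5: max=34478123/6480000, min=453407/90000, spread=1832819/6480000
Step 6: max=1030118299/194400000, min=2185297/432000, spread=46734649/194400000
Step 7: max=30751328479/5832000000, min=82204523/16200000, spread=1157700199/5832000000
Step 8: max=919905154327/174960000000, min=49481921561/9720000000, spread=29230566229/174960000000

Answer: 3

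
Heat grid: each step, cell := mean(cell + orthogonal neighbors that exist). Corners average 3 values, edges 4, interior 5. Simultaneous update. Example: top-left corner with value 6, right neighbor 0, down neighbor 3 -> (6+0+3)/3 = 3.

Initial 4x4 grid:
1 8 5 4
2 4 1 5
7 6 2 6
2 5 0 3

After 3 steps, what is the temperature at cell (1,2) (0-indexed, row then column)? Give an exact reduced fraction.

Step 1: cell (1,2) = 17/5
Step 2: cell (1,2) = 191/50
Step 3: cell (1,2) = 5917/1500
Full grid after step 3:
  8647/2160 14807/3600 15023/3600 2281/540
  29119/7200 4781/1200 5917/1500 14153/3600
  5819/1440 11777/3000 7079/2000 4267/1200
  4379/1080 5291/1440 8069/2400 461/144

Answer: 5917/1500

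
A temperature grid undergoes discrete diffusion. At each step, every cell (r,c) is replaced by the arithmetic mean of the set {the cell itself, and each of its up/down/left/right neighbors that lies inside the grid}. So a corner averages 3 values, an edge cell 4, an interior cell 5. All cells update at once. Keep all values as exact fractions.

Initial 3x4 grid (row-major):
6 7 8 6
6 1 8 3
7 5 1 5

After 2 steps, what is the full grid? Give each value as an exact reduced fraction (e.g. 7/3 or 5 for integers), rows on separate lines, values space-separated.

After step 1:
  19/3 11/2 29/4 17/3
  5 27/5 21/5 11/2
  6 7/2 19/4 3
After step 2:
  101/18 1469/240 1357/240 221/36
  341/60 118/25 271/50 551/120
  29/6 393/80 309/80 53/12

Answer: 101/18 1469/240 1357/240 221/36
341/60 118/25 271/50 551/120
29/6 393/80 309/80 53/12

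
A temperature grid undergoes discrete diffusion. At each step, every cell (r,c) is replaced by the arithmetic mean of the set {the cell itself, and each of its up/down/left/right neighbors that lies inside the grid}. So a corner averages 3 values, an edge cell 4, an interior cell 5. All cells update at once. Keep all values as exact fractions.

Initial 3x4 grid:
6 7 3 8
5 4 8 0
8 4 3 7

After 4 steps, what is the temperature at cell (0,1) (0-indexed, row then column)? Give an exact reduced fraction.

Answer: 195209/36000

Derivation:
Step 1: cell (0,1) = 5
Step 2: cell (0,1) = 231/40
Step 3: cell (0,1) = 2099/400
Step 4: cell (0,1) = 195209/36000
Full grid after step 4:
  235703/43200 195209/36000 537677/108000 643529/129600
  4768381/864000 1857149/360000 607483/120000 1346527/288000
  687959/129600 1130629/216000 1030229/216000 618079/129600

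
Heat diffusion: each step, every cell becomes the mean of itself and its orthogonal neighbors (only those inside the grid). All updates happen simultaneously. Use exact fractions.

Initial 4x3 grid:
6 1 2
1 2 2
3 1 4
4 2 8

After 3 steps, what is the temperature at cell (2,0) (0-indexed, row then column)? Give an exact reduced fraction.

Answer: 6421/2400

Derivation:
Step 1: cell (2,0) = 9/4
Step 2: cell (2,0) = 213/80
Step 3: cell (2,0) = 6421/2400
Full grid after step 3:
  653/270 34711/14400 304/135
  18373/7200 14279/6000 18673/7200
  6421/2400 17479/6000 22363/7200
  547/180 47591/14400 1951/540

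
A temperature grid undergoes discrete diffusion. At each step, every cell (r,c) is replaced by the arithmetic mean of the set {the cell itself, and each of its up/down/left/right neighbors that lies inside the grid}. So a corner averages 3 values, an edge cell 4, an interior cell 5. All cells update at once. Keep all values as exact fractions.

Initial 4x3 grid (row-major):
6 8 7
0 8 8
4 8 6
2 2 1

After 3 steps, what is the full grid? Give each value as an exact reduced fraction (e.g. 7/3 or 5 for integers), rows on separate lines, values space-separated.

Answer: 12049/2160 18401/2880 14869/2160
3691/720 6991/1200 1159/180
3037/720 5807/1200 79/15
7801/2160 11281/2880 3127/720

Derivation:
After step 1:
  14/3 29/4 23/3
  9/2 32/5 29/4
  7/2 28/5 23/4
  8/3 13/4 3
After step 2:
  197/36 1559/240 133/18
  143/30 31/5 203/30
  61/15 49/10 27/5
  113/36 871/240 4
After step 3:
  12049/2160 18401/2880 14869/2160
  3691/720 6991/1200 1159/180
  3037/720 5807/1200 79/15
  7801/2160 11281/2880 3127/720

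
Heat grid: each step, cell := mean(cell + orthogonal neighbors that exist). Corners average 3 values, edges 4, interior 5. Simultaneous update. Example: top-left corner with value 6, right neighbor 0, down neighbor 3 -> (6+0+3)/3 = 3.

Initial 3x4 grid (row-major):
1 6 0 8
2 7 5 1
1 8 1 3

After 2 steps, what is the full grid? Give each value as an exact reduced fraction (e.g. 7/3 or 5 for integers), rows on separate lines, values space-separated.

Answer: 37/12 337/80 281/80 4
901/240 189/50 433/100 703/240
32/9 533/120 389/120 61/18

Derivation:
After step 1:
  3 7/2 19/4 3
  11/4 28/5 14/5 17/4
  11/3 17/4 17/4 5/3
After step 2:
  37/12 337/80 281/80 4
  901/240 189/50 433/100 703/240
  32/9 533/120 389/120 61/18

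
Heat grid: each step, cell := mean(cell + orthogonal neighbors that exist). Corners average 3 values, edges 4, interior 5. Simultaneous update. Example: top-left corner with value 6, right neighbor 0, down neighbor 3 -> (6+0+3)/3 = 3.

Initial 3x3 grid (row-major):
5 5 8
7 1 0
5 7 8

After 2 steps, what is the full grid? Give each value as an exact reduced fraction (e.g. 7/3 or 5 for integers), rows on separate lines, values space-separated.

After step 1:
  17/3 19/4 13/3
  9/2 4 17/4
  19/3 21/4 5
After step 2:
  179/36 75/16 40/9
  41/8 91/20 211/48
  193/36 247/48 29/6

Answer: 179/36 75/16 40/9
41/8 91/20 211/48
193/36 247/48 29/6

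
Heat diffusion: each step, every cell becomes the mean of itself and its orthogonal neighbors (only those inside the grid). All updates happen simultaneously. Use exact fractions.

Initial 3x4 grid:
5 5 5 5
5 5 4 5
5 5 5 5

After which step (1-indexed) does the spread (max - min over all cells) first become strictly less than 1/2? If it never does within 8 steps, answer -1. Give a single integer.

Step 1: max=5, min=19/4, spread=1/4
  -> spread < 1/2 first at step 1
Step 2: max=5, min=477/100, spread=23/100
Step 3: max=1987/400, min=23189/4800, spread=131/960
Step 4: max=35609/7200, min=209449/43200, spread=841/8640
Step 5: max=7106627/1440000, min=83857949/17280000, spread=56863/691200
Step 6: max=63810457/12960000, min=756065659/155520000, spread=386393/6220800
Step 7: max=25499641187/5184000000, min=302646276869/62208000000, spread=26795339/497664000
Step 8: max=1528113850333/311040000000, min=18178584285871/3732480000000, spread=254051069/5971968000

Answer: 1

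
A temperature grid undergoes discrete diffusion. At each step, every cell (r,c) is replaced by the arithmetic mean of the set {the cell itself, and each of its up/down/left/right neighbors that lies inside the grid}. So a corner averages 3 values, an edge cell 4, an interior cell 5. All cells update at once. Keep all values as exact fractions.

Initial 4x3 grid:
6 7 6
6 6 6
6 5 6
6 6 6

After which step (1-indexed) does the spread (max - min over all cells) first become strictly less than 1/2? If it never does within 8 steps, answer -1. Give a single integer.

Step 1: max=19/3, min=23/4, spread=7/12
Step 2: max=299/48, min=581/100, spread=503/1200
  -> spread < 1/2 first at step 2
Step 3: max=88661/14400, min=28037/4800, spread=91/288
Step 4: max=5285839/864000, min=253417/43200, spread=217499/864000
Step 5: max=315779741/51840000, min=101553197/17280000, spread=222403/1036800
Step 6: max=18877038919/3110400000, min=6110856823/1036800000, spread=10889369/62208000
Step 7: max=1129718824421/186624000000, min=367396269557/62208000000, spread=110120063/746496000
Step 8: max=67632010502239/11197440000000, min=22088782267663/3732480000000, spread=5462654797/44789760000

Answer: 2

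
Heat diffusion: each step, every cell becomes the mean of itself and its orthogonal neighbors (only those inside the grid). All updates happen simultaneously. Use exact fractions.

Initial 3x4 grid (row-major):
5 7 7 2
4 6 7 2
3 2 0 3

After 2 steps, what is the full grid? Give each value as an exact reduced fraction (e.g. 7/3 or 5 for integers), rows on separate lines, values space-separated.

After step 1:
  16/3 25/4 23/4 11/3
  9/2 26/5 22/5 7/2
  3 11/4 3 5/3
After step 2:
  193/36 169/30 301/60 155/36
  541/120 231/50 437/100 397/120
  41/12 279/80 709/240 49/18

Answer: 193/36 169/30 301/60 155/36
541/120 231/50 437/100 397/120
41/12 279/80 709/240 49/18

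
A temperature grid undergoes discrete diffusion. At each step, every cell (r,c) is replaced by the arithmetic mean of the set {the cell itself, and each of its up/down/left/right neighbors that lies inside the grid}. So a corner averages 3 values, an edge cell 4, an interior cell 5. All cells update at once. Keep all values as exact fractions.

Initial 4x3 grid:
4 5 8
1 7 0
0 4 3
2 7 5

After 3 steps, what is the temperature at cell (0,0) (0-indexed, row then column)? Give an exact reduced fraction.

Step 1: cell (0,0) = 10/3
Step 2: cell (0,0) = 37/9
Step 3: cell (0,0) = 8099/2160
Full grid after step 3:
  8099/2160 3947/900 4687/1080
  25541/7200 22243/6000 15433/3600
  7387/2400 7571/2000 97/25
  2459/720 2959/800 751/180

Answer: 8099/2160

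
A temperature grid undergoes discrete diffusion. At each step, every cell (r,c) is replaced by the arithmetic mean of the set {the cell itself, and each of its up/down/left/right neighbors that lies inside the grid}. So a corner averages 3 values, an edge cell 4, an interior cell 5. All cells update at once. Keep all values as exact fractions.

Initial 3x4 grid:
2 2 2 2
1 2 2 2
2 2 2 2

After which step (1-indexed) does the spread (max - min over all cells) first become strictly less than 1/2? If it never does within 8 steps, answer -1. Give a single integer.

Step 1: max=2, min=5/3, spread=1/3
  -> spread < 1/2 first at step 1
Step 2: max=2, min=413/240, spread=67/240
Step 3: max=2, min=3883/2160, spread=437/2160
Step 4: max=1991/1000, min=1570469/864000, spread=29951/172800
Step 5: max=6671/3375, min=14336179/7776000, spread=206761/1555200
Step 6: max=10634329/5400000, min=5764604429/3110400000, spread=14430763/124416000
Step 7: max=846347273/432000000, min=348140258311/186624000000, spread=139854109/1492992000
Step 8: max=75908771023/38880000000, min=20972408109749/11197440000000, spread=7114543559/89579520000

Answer: 1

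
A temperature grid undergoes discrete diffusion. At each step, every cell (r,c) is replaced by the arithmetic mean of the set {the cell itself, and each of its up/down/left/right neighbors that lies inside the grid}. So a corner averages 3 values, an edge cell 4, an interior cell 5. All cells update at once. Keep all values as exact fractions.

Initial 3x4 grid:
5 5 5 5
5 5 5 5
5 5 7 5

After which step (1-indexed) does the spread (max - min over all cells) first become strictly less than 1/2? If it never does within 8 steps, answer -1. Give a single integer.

Step 1: max=17/3, min=5, spread=2/3
Step 2: max=331/60, min=5, spread=31/60
Step 3: max=2911/540, min=5, spread=211/540
  -> spread < 1/2 first at step 3
Step 4: max=286897/54000, min=4547/900, spread=14077/54000
Step 5: max=2570407/486000, min=273683/54000, spread=5363/24300
Step 6: max=76640809/14580000, min=152869/30000, spread=93859/583200
Step 7: max=4584274481/874800000, min=248336467/48600000, spread=4568723/34992000
Step 8: max=274220435629/52488000000, min=7471618889/1458000000, spread=8387449/83980800

Answer: 3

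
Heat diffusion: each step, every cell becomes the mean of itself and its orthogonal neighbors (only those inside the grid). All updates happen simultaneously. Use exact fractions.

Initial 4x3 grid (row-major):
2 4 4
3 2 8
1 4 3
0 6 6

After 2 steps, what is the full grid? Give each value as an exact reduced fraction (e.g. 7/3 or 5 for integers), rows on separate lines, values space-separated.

Answer: 8/3 233/60 151/36
14/5 333/100 571/120
143/60 373/100 177/40
25/9 109/30 19/4

Derivation:
After step 1:
  3 3 16/3
  2 21/5 17/4
  2 16/5 21/4
  7/3 4 5
After step 2:
  8/3 233/60 151/36
  14/5 333/100 571/120
  143/60 373/100 177/40
  25/9 109/30 19/4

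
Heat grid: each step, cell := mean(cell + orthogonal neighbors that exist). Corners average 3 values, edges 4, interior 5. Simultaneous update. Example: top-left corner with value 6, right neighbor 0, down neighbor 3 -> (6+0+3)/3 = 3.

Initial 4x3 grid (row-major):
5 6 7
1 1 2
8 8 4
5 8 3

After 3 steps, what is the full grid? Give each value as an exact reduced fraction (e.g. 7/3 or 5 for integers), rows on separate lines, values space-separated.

After step 1:
  4 19/4 5
  15/4 18/5 7/2
  11/2 29/5 17/4
  7 6 5
After step 2:
  25/6 347/80 53/12
  337/80 107/25 327/80
  441/80 503/100 371/80
  37/6 119/20 61/12
After step 3:
  763/180 20641/4800 1541/360
  10903/2400 8779/2000 10453/2400
  12553/2400 2541/500 11303/2400
  4231/720 2223/400 3761/720

Answer: 763/180 20641/4800 1541/360
10903/2400 8779/2000 10453/2400
12553/2400 2541/500 11303/2400
4231/720 2223/400 3761/720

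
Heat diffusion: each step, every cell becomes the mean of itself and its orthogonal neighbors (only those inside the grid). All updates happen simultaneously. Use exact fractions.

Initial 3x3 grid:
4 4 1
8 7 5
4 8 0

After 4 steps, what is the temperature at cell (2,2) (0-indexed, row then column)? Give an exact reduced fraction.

Step 1: cell (2,2) = 13/3
Step 2: cell (2,2) = 37/9
Step 3: cell (2,2) = 629/135
Step 4: cell (2,2) = 150217/32400
Full grid after step 4:
  657493/129600 129083/27000 559243/129600
  1551427/288000 1749047/360000 3924031/864000
  350359/64800 164603/32000 150217/32400

Answer: 150217/32400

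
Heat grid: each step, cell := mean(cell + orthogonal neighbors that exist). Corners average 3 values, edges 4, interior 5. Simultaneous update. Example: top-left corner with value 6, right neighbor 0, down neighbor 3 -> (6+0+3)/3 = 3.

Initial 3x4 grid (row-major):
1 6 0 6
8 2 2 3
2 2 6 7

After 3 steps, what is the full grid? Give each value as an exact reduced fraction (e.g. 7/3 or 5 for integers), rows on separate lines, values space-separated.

After step 1:
  5 9/4 7/2 3
  13/4 4 13/5 9/2
  4 3 17/4 16/3
After step 2:
  7/2 59/16 227/80 11/3
  65/16 151/50 377/100 463/120
  41/12 61/16 911/240 169/36
After step 3:
  15/4 2609/800 8377/2400 829/240
  16799/4800 7341/2000 10369/3000 28781/7200
  271/72 2809/800 28931/7200 8891/2160

Answer: 15/4 2609/800 8377/2400 829/240
16799/4800 7341/2000 10369/3000 28781/7200
271/72 2809/800 28931/7200 8891/2160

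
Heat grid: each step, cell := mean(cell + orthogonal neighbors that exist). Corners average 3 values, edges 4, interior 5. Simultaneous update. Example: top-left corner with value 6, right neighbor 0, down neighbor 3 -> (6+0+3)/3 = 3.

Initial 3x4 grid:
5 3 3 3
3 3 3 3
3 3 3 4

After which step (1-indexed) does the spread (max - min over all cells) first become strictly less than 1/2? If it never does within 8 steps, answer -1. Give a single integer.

Answer: 2

Derivation:
Step 1: max=11/3, min=3, spread=2/3
Step 2: max=32/9, min=49/16, spread=71/144
  -> spread < 1/2 first at step 2
Step 3: max=365/108, min=449/144, spread=113/432
Step 4: max=43097/12960, min=9043/2880, spread=4807/25920
Step 5: max=2550481/777600, min=32683853/10368000, spread=3967681/31104000
Step 6: max=152009639/46656000, min=294501923/93312000, spread=1903471/18662400
Step 7: max=9074080921/2799360000, min=17697196417/5598720000, spread=18038617/223948800
Step 8: max=542737342739/167961600000, min=1063375222403/335923200000, spread=883978523/13436928000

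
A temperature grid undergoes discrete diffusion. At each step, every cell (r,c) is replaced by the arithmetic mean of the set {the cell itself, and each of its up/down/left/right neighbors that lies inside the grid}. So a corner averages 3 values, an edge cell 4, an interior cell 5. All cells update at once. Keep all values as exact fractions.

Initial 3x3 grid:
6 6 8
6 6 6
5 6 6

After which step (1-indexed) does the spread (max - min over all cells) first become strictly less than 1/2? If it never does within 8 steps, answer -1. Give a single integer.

Answer: 4

Derivation:
Step 1: max=20/3, min=17/3, spread=1
Step 2: max=59/9, min=103/18, spread=5/6
Step 3: max=689/108, min=1255/216, spread=41/72
Step 4: max=40813/6480, min=76421/12960, spread=347/864
  -> spread < 1/2 first at step 4
Step 5: max=2422781/388800, min=4626487/777600, spread=2921/10368
Step 6: max=144420457/23328000, min=279611789/46656000, spread=24611/124416
Step 7: max=8622231329/1399680000, min=16855720783/2799360000, spread=207329/1492992
Step 8: max=515628893413/83980800000, min=1014883083701/167961600000, spread=1746635/17915904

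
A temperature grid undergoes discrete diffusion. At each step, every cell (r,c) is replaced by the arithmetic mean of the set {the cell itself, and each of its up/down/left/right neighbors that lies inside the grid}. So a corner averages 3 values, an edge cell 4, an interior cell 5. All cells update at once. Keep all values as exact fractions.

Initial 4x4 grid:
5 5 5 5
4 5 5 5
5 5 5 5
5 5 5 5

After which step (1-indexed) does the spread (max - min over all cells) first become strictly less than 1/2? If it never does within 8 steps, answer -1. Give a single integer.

Answer: 1

Derivation:
Step 1: max=5, min=14/3, spread=1/3
  -> spread < 1/2 first at step 1
Step 2: max=5, min=569/120, spread=31/120
Step 3: max=5, min=5189/1080, spread=211/1080
Step 4: max=5, min=523157/108000, spread=16843/108000
Step 5: max=44921/9000, min=4721357/972000, spread=130111/972000
Step 6: max=2692841/540000, min=142157633/29160000, spread=3255781/29160000
Step 7: max=2688893/540000, min=4273646309/874800000, spread=82360351/874800000
Step 8: max=483493559/97200000, min=128468683109/26244000000, spread=2074577821/26244000000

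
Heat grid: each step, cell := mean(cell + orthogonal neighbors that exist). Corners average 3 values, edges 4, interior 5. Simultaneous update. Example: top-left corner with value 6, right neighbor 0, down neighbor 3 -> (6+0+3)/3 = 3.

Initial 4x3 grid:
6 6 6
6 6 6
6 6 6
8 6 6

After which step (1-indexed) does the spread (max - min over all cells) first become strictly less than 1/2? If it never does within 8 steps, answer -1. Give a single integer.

Answer: 3

Derivation:
Step 1: max=20/3, min=6, spread=2/3
Step 2: max=59/9, min=6, spread=5/9
Step 3: max=689/108, min=6, spread=41/108
  -> spread < 1/2 first at step 3
Step 4: max=81977/12960, min=6, spread=4217/12960
Step 5: max=4874749/777600, min=21679/3600, spread=38417/155520
Step 6: max=291136211/46656000, min=434597/72000, spread=1903471/9331200
Step 7: max=17397149089/2799360000, min=13075759/2160000, spread=18038617/111974400
Step 8: max=1041037782851/167961600000, min=1179326759/194400000, spread=883978523/6718464000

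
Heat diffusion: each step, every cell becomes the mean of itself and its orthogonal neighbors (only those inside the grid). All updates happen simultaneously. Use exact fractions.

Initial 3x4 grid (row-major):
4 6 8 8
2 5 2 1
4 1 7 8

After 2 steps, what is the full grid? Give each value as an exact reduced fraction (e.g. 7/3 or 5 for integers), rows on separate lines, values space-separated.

After step 1:
  4 23/4 6 17/3
  15/4 16/5 23/5 19/4
  7/3 17/4 9/2 16/3
After step 2:
  9/2 379/80 1321/240 197/36
  797/240 431/100 461/100 407/80
  31/9 857/240 1121/240 175/36

Answer: 9/2 379/80 1321/240 197/36
797/240 431/100 461/100 407/80
31/9 857/240 1121/240 175/36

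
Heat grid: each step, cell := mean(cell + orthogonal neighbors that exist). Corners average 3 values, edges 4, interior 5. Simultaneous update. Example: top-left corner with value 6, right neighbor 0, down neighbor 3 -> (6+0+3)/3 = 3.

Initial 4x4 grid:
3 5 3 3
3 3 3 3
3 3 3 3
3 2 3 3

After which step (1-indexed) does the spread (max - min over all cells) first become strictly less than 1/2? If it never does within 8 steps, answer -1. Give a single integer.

Answer: 4

Derivation:
Step 1: max=11/3, min=8/3, spread=1
Step 2: max=211/60, min=329/120, spread=31/40
Step 3: max=1831/540, min=3029/1080, spread=211/360
Step 4: max=178357/54000, min=309101/108000, spread=15871/36000
  -> spread < 1/2 first at step 4
Step 5: max=1585267/486000, min=2822861/972000, spread=115891/324000
Step 6: max=11724679/3645000, min=284729969/97200000, spread=83784413/291600000
Step 7: max=1395956611/437400000, min=2870910463/972000000, spread=2080938053/8748000000
Step 8: max=20775341339/6561000000, min=86649437959/29160000000, spread=51168711929/262440000000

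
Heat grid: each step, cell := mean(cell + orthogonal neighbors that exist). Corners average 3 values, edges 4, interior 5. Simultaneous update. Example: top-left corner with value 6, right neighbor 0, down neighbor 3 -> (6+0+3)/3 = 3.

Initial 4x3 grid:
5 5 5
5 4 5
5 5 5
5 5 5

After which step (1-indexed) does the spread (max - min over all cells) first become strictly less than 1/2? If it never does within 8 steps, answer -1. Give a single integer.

Answer: 1

Derivation:
Step 1: max=5, min=19/4, spread=1/4
  -> spread < 1/2 first at step 1
Step 2: max=5, min=477/100, spread=23/100
Step 3: max=1987/400, min=23189/4800, spread=131/960
Step 4: max=35609/7200, min=209449/43200, spread=841/8640
Step 5: max=7106627/1440000, min=83857949/17280000, spread=56863/691200
Step 6: max=63810457/12960000, min=756065659/155520000, spread=386393/6220800
Step 7: max=25499641187/5184000000, min=302646276869/62208000000, spread=26795339/497664000
Step 8: max=1528113850333/311040000000, min=18178584285871/3732480000000, spread=254051069/5971968000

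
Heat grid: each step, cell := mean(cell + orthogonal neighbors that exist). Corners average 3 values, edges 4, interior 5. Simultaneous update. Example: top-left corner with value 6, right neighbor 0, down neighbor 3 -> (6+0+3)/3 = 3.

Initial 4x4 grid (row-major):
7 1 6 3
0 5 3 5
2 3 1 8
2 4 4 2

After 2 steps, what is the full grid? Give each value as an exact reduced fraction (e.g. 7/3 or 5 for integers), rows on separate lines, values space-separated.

After step 1:
  8/3 19/4 13/4 14/3
  7/2 12/5 4 19/4
  7/4 3 19/5 4
  8/3 13/4 11/4 14/3
After step 2:
  131/36 49/15 25/6 38/9
  619/240 353/100 91/25 209/48
  131/48 71/25 351/100 1033/240
  23/9 35/12 217/60 137/36

Answer: 131/36 49/15 25/6 38/9
619/240 353/100 91/25 209/48
131/48 71/25 351/100 1033/240
23/9 35/12 217/60 137/36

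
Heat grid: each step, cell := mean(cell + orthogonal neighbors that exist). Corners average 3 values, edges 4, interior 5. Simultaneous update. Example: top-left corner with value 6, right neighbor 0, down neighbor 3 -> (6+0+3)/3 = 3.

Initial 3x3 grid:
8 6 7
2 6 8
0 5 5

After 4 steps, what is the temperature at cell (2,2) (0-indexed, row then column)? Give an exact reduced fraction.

Step 1: cell (2,2) = 6
Step 2: cell (2,2) = 11/2
Step 3: cell (2,2) = 1939/360
Step 4: cell (2,2) = 115303/21600
Full grid after step 4:
  679993/129600 4920581/864000 262181/43200
  258841/54000 1900397/360000 827201/144000
  143917/32400 65429/13500 115303/21600

Answer: 115303/21600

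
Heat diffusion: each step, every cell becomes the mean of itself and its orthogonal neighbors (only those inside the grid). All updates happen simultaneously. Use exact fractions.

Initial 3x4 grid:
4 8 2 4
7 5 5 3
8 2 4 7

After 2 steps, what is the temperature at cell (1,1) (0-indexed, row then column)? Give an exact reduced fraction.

Answer: 247/50

Derivation:
Step 1: cell (1,1) = 27/5
Step 2: cell (1,1) = 247/50
Full grid after step 2:
  205/36 637/120 163/40 25/6
  117/20 247/50 116/25 973/240
  197/36 1219/240 1063/240 167/36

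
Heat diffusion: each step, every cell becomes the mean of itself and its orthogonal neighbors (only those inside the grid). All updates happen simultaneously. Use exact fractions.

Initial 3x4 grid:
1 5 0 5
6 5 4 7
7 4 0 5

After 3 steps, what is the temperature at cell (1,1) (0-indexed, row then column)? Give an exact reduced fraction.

Step 1: cell (1,1) = 24/5
Step 2: cell (1,1) = 39/10
Step 3: cell (1,1) = 1003/240
Full grid after step 3:
  62/15 1783/480 123/32 469/120
  12487/2880 1003/240 1519/400 3967/960
  2527/540 6029/1440 389/96 1427/360

Answer: 1003/240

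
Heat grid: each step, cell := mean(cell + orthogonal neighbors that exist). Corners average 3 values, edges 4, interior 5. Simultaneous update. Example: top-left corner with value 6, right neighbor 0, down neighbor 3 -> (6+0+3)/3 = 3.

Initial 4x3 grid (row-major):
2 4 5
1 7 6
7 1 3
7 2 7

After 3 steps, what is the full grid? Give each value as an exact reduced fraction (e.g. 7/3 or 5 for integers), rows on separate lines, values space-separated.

After step 1:
  7/3 9/2 5
  17/4 19/5 21/4
  4 4 17/4
  16/3 17/4 4
After step 2:
  133/36 469/120 59/12
  863/240 109/25 183/40
  211/48 203/50 35/8
  163/36 211/48 25/6
After step 3:
  8063/2160 30383/7200 67/15
  28883/7200 24599/6000 1367/300
  29843/7200 1619/375 5153/1200
  959/216 61741/14400 69/16

Answer: 8063/2160 30383/7200 67/15
28883/7200 24599/6000 1367/300
29843/7200 1619/375 5153/1200
959/216 61741/14400 69/16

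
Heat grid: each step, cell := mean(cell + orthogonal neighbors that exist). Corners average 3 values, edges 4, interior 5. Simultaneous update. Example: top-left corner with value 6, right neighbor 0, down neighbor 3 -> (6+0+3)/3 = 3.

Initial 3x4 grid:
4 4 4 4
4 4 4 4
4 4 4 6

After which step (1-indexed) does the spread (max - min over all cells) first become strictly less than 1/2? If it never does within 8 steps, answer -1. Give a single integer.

Answer: 3

Derivation:
Step 1: max=14/3, min=4, spread=2/3
Step 2: max=41/9, min=4, spread=5/9
Step 3: max=473/108, min=4, spread=41/108
  -> spread < 1/2 first at step 3
Step 4: max=56057/12960, min=4, spread=4217/12960
Step 5: max=3319549/777600, min=14479/3600, spread=38417/155520
Step 6: max=197824211/46656000, min=290597/72000, spread=1903471/9331200
Step 7: max=11798429089/2799360000, min=8755759/2160000, spread=18038617/111974400
Step 8: max=705114582851/167961600000, min=790526759/194400000, spread=883978523/6718464000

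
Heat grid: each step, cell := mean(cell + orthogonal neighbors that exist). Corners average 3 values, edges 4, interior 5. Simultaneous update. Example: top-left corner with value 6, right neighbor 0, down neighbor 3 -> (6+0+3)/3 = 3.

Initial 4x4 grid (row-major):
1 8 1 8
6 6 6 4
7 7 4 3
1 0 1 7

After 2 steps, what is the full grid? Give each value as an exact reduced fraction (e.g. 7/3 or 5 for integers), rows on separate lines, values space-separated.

Answer: 14/3 427/80 1097/240 46/9
437/80 123/25 26/5 1097/240
1063/240 231/50 207/50 1057/240
61/18 763/240 787/240 67/18

Derivation:
After step 1:
  5 4 23/4 13/3
  5 33/5 21/5 21/4
  21/4 24/5 21/5 9/2
  8/3 9/4 3 11/3
After step 2:
  14/3 427/80 1097/240 46/9
  437/80 123/25 26/5 1097/240
  1063/240 231/50 207/50 1057/240
  61/18 763/240 787/240 67/18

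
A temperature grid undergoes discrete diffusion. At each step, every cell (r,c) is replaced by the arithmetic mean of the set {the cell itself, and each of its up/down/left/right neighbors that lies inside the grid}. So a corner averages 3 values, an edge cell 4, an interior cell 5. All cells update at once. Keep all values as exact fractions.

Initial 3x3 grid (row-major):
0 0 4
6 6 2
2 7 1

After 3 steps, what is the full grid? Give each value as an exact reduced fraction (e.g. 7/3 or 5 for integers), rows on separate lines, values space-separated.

Answer: 541/180 2283/800 2029/720
8399/2400 20603/6000 46069/14400
479/120 6893/1800 7817/2160

Derivation:
After step 1:
  2 5/2 2
  7/2 21/5 13/4
  5 4 10/3
After step 2:
  8/3 107/40 31/12
  147/40 349/100 767/240
  25/6 62/15 127/36
After step 3:
  541/180 2283/800 2029/720
  8399/2400 20603/6000 46069/14400
  479/120 6893/1800 7817/2160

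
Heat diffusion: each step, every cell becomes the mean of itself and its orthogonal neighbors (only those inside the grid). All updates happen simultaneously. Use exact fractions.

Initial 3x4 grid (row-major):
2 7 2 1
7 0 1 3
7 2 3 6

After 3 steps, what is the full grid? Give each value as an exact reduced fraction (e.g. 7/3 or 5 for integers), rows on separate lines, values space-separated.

After step 1:
  16/3 11/4 11/4 2
  4 17/5 9/5 11/4
  16/3 3 3 4
After step 2:
  145/36 427/120 93/40 5/2
  271/60 299/100 137/50 211/80
  37/9 221/60 59/20 13/4
After step 3:
  4357/1080 11611/3600 3337/1200 199/80
  14081/3600 10493/3000 5457/2000 4451/1600
  554/135 12361/3600 3787/1200 707/240

Answer: 4357/1080 11611/3600 3337/1200 199/80
14081/3600 10493/3000 5457/2000 4451/1600
554/135 12361/3600 3787/1200 707/240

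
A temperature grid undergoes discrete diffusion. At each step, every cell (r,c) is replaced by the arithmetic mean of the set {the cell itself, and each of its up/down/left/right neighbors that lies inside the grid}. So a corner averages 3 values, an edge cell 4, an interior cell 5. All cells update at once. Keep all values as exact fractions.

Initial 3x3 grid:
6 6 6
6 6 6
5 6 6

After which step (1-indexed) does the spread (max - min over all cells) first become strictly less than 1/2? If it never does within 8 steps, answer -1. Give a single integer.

Answer: 1

Derivation:
Step 1: max=6, min=17/3, spread=1/3
  -> spread < 1/2 first at step 1
Step 2: max=6, min=103/18, spread=5/18
Step 3: max=6, min=1255/216, spread=41/216
Step 4: max=2149/360, min=75629/12960, spread=347/2592
Step 5: max=21443/3600, min=4558663/777600, spread=2921/31104
Step 6: max=2566517/432000, min=274107461/46656000, spread=24611/373248
Step 7: max=57663259/9720000, min=16477437967/2799360000, spread=207329/4478976
Step 8: max=3071598401/518400000, min=989739647549/167961600000, spread=1746635/53747712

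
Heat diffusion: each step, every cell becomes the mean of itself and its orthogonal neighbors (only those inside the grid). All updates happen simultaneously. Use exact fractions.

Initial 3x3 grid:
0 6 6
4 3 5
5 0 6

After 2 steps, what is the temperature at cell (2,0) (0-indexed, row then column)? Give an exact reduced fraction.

Step 1: cell (2,0) = 3
Step 2: cell (2,0) = 19/6
Full grid after step 2:
  121/36 327/80 173/36
  97/30 377/100 269/60
  19/6 413/120 73/18

Answer: 19/6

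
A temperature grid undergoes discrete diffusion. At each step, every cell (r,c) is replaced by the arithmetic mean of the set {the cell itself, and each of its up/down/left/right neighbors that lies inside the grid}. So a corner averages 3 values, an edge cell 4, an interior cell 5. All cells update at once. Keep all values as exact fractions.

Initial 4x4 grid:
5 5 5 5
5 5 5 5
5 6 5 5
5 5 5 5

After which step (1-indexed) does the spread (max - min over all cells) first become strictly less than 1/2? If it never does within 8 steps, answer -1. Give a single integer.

Answer: 1

Derivation:
Step 1: max=21/4, min=5, spread=1/4
  -> spread < 1/2 first at step 1
Step 2: max=261/50, min=5, spread=11/50
Step 3: max=12367/2400, min=5, spread=367/2400
Step 4: max=55571/10800, min=3013/600, spread=1337/10800
Step 5: max=1661669/324000, min=90469/18000, spread=33227/324000
Step 6: max=49814327/9720000, min=544049/108000, spread=849917/9720000
Step 7: max=1491714347/291600000, min=8168533/1620000, spread=21378407/291600000
Step 8: max=44706462371/8748000000, min=2453688343/486000000, spread=540072197/8748000000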